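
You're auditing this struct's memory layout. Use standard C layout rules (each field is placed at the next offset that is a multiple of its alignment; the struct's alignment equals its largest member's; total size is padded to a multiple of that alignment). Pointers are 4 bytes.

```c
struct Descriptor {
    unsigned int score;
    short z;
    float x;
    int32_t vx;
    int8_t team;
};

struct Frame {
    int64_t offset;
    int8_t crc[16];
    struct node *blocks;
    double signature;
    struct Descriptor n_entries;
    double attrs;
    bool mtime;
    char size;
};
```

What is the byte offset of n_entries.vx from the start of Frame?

Descriptor: 0..4  score  (4B, 4-aligned); 4..6  z  (2B, 2-aligned); 6..8  -- padding (2B); 8..12  x  (4B, 4-aligned); 12..16  vx  (4B, 4-aligned); 16..17  team  (1B, 1-aligned); 17..20  -- tail padding (3B); sizeof = 20, alignof = 4
0..8  offset  (8B, 8-aligned)
8..24  crc  (16B, 1-aligned)
24..28  blocks  (4B, 4-aligned)
28..32  -- padding (4B)
32..40  signature  (8B, 8-aligned)
40..60  n_entries  (20B, 4-aligned)
within Descriptor: vx at 12
40 + 12 = 52

52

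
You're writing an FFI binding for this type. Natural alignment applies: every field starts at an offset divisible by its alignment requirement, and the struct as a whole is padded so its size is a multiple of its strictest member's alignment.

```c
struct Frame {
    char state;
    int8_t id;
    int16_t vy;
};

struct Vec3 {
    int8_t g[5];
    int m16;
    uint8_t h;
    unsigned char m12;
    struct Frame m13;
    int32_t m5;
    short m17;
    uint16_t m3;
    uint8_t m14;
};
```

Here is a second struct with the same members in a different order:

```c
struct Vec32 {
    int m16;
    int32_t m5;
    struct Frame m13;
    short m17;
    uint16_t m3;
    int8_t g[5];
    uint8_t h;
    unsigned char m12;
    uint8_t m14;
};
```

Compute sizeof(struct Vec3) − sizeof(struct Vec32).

8

Frame: 0..1  state  (1B, 1-aligned); 1..2  id  (1B, 1-aligned); 2..4  vy  (2B, 2-aligned); sizeof = 4, alignof = 2
0..5  g  (5B, 1-aligned)
5..8  -- padding (3B)
8..12  m16  (4B, 4-aligned)
12..13  h  (1B, 1-aligned)
13..14  m12  (1B, 1-aligned)
14..18  m13  (4B, 2-aligned)
18..20  -- padding (2B)
20..24  m5  (4B, 4-aligned)
24..26  m17  (2B, 2-aligned)
26..28  m3  (2B, 2-aligned)
28..29  m14  (1B, 1-aligned)
29..32  -- tail padding (3B)
sizeof = 32, alignof = 4
— Vec32 —
0..4  m16  (4B, 4-aligned)
4..8  m5  (4B, 4-aligned)
8..12  m13  (4B, 2-aligned)
12..14  m17  (2B, 2-aligned)
14..16  m3  (2B, 2-aligned)
16..21  g  (5B, 1-aligned)
21..22  h  (1B, 1-aligned)
22..23  m12  (1B, 1-aligned)
23..24  m14  (1B, 1-aligned)
sizeof = 24, alignof = 4
32 − 24 = 8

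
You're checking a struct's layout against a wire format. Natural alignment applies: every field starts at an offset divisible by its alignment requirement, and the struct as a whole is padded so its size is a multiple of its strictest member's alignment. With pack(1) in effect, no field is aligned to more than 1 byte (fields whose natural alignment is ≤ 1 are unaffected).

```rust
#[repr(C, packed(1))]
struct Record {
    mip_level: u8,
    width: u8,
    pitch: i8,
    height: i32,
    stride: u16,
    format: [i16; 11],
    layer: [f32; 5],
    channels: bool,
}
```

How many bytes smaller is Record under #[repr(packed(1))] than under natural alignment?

4

natural layout:
  mip_level at 0 (size 1, align 1) → ends 1
  width at 1 (size 1, align 1) → ends 2
  pitch at 2 (size 1, align 1) → ends 3
  pad 1 to align 4 for height
  height at 4 (size 4, align 4) → ends 8
  stride at 8 (size 2, align 2) → ends 10
  format at 10 (size 22, align 2) → ends 32
  layer at 32 (size 20, align 4) → ends 52
  channels at 52 (size 1, align 1) → ends 53
  tail pad 3 to reach multiple of 4
  total 56 bytes, alignment 4
packed(1) layout:
  mip_level at 0 (size 1, align 1) → ends 1
  width at 1 (size 1, align 1) → ends 2
  pitch at 2 (size 1, align 1) → ends 3
  height at 3 (size 4, align 1) → ends 7
  stride at 7 (size 2, align 1) → ends 9
  format at 9 (size 22, align 1) → ends 31
  layer at 31 (size 20, align 1) → ends 51
  channels at 51 (size 1, align 1) → ends 52
  total 52 bytes, alignment 1
56 − 52 = 4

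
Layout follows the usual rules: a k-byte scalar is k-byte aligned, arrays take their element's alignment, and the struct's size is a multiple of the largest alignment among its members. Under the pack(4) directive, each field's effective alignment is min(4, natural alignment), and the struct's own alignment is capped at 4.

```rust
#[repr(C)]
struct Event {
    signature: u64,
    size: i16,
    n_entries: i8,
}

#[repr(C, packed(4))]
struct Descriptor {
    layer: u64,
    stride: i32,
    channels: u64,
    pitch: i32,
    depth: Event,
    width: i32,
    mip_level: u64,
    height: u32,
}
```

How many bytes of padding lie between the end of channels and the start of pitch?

Event: signature at 0 (size 8, align 8) → ends 8; size at 8 (size 2, align 2) → ends 10; n_entries at 10 (size 1, align 1) → ends 11; tail pad 5 to reach multiple of 8; total 16 bytes, alignment 8
layer at 0 (size 8, align 4) → ends 8
stride at 8 (size 4, align 4) → ends 12
channels at 12 (size 8, align 4) → ends 20
pitch at 20 (size 4, align 4) → ends 24

0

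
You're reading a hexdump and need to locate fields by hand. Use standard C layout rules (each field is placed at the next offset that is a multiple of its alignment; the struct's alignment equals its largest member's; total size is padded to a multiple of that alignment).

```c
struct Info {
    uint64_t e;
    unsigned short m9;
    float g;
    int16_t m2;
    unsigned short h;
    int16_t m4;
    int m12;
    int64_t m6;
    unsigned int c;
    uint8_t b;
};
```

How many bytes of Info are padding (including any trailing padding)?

11

@0: e [8B, align 8] → 8
@8: m9 [2B, align 2] → 10
+2 pad (align 4)
@12: g [4B, align 4] → 16
@16: m2 [2B, align 2] → 18
@18: h [2B, align 2] → 20
@20: m4 [2B, align 2] → 22
+2 pad (align 4)
@24: m12 [4B, align 4] → 28
+4 pad (align 8)
@32: m6 [8B, align 8] → 40
@40: c [4B, align 4] → 44
@44: b [1B, align 1] → 45
+3 tail pad (align 8)
size 48, align 8
data bytes 37, size 48 → padding 11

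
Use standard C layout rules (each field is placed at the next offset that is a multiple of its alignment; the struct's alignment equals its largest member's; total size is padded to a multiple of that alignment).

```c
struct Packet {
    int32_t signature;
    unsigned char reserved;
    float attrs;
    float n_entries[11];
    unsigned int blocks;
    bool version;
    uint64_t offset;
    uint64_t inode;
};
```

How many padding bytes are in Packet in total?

signature at 0 (size 4, align 4) → ends 4
reserved at 4 (size 1, align 1) → ends 5
pad 3 to align 4 for attrs
attrs at 8 (size 4, align 4) → ends 12
n_entries at 12 (size 44, align 4) → ends 56
blocks at 56 (size 4, align 4) → ends 60
version at 60 (size 1, align 1) → ends 61
pad 3 to align 8 for offset
offset at 64 (size 8, align 8) → ends 72
inode at 72 (size 8, align 8) → ends 80
total 80 bytes, alignment 8
data bytes 74, size 80 → padding 6

6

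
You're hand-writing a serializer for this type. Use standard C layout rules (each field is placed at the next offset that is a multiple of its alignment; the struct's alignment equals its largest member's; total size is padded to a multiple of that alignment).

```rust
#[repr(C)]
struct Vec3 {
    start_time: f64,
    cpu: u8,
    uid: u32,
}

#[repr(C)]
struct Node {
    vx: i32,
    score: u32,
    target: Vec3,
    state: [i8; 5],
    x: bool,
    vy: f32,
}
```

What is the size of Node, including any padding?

40 bytes

Vec3: @0: start_time [8B, align 8] → 8; @8: cpu [1B, align 1] → 9; +3 pad (align 4); @12: uid [4B, align 4] → 16; size 16, align 8
@0: vx [4B, align 4] → 4
@4: score [4B, align 4] → 8
@8: target [16B, align 8] → 24
@24: state [5B, align 1] → 29
@29: x [1B, align 1] → 30
+2 pad (align 4)
@32: vy [4B, align 4] → 36
+4 tail pad (align 8)
size 40, align 8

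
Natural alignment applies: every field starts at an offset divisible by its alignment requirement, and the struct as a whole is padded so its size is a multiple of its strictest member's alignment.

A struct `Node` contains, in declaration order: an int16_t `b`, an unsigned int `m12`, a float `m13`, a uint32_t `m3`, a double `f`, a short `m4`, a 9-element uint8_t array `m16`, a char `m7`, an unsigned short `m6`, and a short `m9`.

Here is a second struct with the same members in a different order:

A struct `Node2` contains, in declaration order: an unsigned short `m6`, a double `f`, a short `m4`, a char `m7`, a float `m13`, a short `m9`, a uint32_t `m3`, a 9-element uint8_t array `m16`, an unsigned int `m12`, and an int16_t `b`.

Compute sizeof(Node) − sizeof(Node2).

-16

0..2  b  (2B, 2-aligned)
2..4  -- padding (2B)
4..8  m12  (4B, 4-aligned)
8..12  m13  (4B, 4-aligned)
12..16  m3  (4B, 4-aligned)
16..24  f  (8B, 8-aligned)
24..26  m4  (2B, 2-aligned)
26..35  m16  (9B, 1-aligned)
35..36  m7  (1B, 1-aligned)
36..38  m6  (2B, 2-aligned)
38..40  m9  (2B, 2-aligned)
sizeof = 40, alignof = 8
— Node2 —
0..2  m6  (2B, 2-aligned)
2..8  -- padding (6B)
8..16  f  (8B, 8-aligned)
16..18  m4  (2B, 2-aligned)
18..19  m7  (1B, 1-aligned)
19..20  -- padding (1B)
20..24  m13  (4B, 4-aligned)
24..26  m9  (2B, 2-aligned)
26..28  -- padding (2B)
28..32  m3  (4B, 4-aligned)
32..41  m16  (9B, 1-aligned)
41..44  -- padding (3B)
44..48  m12  (4B, 4-aligned)
48..50  b  (2B, 2-aligned)
50..56  -- tail padding (6B)
sizeof = 56, alignof = 8
40 − 56 = -16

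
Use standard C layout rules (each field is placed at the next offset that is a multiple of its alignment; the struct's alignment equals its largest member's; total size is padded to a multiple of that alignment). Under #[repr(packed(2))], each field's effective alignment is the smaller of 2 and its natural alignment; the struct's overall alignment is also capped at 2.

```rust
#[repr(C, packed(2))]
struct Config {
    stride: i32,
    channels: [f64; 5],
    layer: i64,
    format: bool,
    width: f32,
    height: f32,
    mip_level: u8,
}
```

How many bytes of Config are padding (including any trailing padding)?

2

stride at 0 (size 4, align 2) → ends 4
channels at 4 (size 40, align 2) → ends 44
layer at 44 (size 8, align 2) → ends 52
format at 52 (size 1, align 1) → ends 53
pad 1 to align 2 for width
width at 54 (size 4, align 2) → ends 58
height at 58 (size 4, align 2) → ends 62
mip_level at 62 (size 1, align 1) → ends 63
tail pad 1 to reach multiple of 2
total 64 bytes, alignment 2
data bytes 62, size 64 → padding 2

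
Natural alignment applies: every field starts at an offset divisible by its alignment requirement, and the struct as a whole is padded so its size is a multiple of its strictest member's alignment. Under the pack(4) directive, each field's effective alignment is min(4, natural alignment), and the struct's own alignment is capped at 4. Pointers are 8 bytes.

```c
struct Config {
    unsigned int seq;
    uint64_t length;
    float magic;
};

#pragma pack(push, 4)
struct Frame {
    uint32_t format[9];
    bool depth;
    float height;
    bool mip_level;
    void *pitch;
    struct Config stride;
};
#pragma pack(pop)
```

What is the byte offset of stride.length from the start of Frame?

Config: seq at 0 (size 4, align 4) → ends 4; pad 4 to align 8 for length; length at 8 (size 8, align 8) → ends 16; magic at 16 (size 4, align 4) → ends 20; tail pad 4 to reach multiple of 8; total 24 bytes, alignment 8
format at 0 (size 36, align 4) → ends 36
depth at 36 (size 1, align 1) → ends 37
pad 3 to align 4 for height
height at 40 (size 4, align 4) → ends 44
mip_level at 44 (size 1, align 1) → ends 45
pad 3 to align 4 for pitch
pitch at 48 (size 8, align 4) → ends 56
stride at 56 (size 24, align 4) → ends 80
within Config: length at 8
56 + 8 = 64

64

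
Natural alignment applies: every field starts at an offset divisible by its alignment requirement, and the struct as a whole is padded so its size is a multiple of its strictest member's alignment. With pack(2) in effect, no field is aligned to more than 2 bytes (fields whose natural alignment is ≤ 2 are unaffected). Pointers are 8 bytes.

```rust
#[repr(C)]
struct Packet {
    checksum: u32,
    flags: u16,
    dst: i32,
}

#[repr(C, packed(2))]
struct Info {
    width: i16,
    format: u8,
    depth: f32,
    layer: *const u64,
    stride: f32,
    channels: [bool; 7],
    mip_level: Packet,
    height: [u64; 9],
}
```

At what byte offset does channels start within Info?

20

Packet: @0: checksum [4B, align 4] → 4; @4: flags [2B, align 2] → 6; +2 pad (align 4); @8: dst [4B, align 4] → 12; size 12, align 4
@0: width [2B, align 2] → 2
@2: format [1B, align 1] → 3
+1 pad (align 2)
@4: depth [4B, align 2] → 8
@8: layer [8B, align 2] → 16
@16: stride [4B, align 2] → 20
@20: channels [7B, align 1] → 27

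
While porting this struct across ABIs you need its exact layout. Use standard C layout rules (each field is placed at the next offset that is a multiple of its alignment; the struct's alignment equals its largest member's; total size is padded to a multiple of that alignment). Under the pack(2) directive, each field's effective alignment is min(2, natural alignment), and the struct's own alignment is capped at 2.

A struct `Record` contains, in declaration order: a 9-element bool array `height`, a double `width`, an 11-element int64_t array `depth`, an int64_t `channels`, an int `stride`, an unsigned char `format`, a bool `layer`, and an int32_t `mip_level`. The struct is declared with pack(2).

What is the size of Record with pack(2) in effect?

124

0..9  height  (9B, 1-aligned)
9..10  -- padding (1B)
10..18  width  (8B, 2-aligned)
18..106  depth  (88B, 2-aligned)
106..114  channels  (8B, 2-aligned)
114..118  stride  (4B, 2-aligned)
118..119  format  (1B, 1-aligned)
119..120  layer  (1B, 1-aligned)
120..124  mip_level  (4B, 2-aligned)
sizeof = 124, alignof = 2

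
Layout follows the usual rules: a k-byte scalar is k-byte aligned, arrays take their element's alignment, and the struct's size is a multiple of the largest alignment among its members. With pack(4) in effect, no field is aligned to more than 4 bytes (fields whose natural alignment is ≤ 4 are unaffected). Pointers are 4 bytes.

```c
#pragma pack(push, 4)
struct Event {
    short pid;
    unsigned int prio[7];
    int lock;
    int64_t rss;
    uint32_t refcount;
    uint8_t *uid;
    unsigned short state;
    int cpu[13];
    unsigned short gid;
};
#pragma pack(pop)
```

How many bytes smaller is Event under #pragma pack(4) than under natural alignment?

8

natural layout:
  0..2  pid  (2B, 2-aligned)
  2..4  -- padding (2B)
  4..32  prio  (28B, 4-aligned)
  32..36  lock  (4B, 4-aligned)
  36..40  -- padding (4B)
  40..48  rss  (8B, 8-aligned)
  48..52  refcount  (4B, 4-aligned)
  52..56  uid  (4B, 4-aligned)
  56..58  state  (2B, 2-aligned)
  58..60  -- padding (2B)
  60..112  cpu  (52B, 4-aligned)
  112..114  gid  (2B, 2-aligned)
  114..120  -- tail padding (6B)
  sizeof = 120, alignof = 8
packed(4) layout:
  0..2  pid  (2B, 2-aligned)
  2..4  -- padding (2B)
  4..32  prio  (28B, 4-aligned)
  32..36  lock  (4B, 4-aligned)
  36..44  rss  (8B, 4-aligned)
  44..48  refcount  (4B, 4-aligned)
  48..52  uid  (4B, 4-aligned)
  52..54  state  (2B, 2-aligned)
  54..56  -- padding (2B)
  56..108  cpu  (52B, 4-aligned)
  108..110  gid  (2B, 2-aligned)
  110..112  -- tail padding (2B)
  sizeof = 112, alignof = 4
120 − 112 = 8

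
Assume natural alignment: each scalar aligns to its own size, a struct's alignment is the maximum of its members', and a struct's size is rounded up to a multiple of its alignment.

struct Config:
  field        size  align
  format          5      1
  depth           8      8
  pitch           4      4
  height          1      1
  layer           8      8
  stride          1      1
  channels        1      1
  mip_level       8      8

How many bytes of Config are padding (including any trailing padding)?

12

0..5  format  (5B, 1-aligned)
5..8  -- padding (3B)
8..16  depth  (8B, 8-aligned)
16..20  pitch  (4B, 4-aligned)
20..21  height  (1B, 1-aligned)
21..24  -- padding (3B)
24..32  layer  (8B, 8-aligned)
32..33  stride  (1B, 1-aligned)
33..34  channels  (1B, 1-aligned)
34..40  -- padding (6B)
40..48  mip_level  (8B, 8-aligned)
sizeof = 48, alignof = 8
data bytes 36, size 48 → padding 12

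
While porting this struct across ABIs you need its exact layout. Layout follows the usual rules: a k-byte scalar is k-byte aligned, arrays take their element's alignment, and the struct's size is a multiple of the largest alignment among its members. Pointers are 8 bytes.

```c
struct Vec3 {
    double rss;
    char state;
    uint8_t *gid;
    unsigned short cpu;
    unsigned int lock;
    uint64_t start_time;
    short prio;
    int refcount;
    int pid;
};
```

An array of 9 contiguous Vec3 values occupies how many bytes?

@0: rss [8B, align 8] → 8
@8: state [1B, align 1] → 9
+7 pad (align 8)
@16: gid [8B, align 8] → 24
@24: cpu [2B, align 2] → 26
+2 pad (align 4)
@28: lock [4B, align 4] → 32
@32: start_time [8B, align 8] → 40
@40: prio [2B, align 2] → 42
+2 pad (align 4)
@44: refcount [4B, align 4] → 48
@48: pid [4B, align 4] → 52
+4 tail pad (align 8)
size 56, align 8
array of 9: 9 × 56 = 504

504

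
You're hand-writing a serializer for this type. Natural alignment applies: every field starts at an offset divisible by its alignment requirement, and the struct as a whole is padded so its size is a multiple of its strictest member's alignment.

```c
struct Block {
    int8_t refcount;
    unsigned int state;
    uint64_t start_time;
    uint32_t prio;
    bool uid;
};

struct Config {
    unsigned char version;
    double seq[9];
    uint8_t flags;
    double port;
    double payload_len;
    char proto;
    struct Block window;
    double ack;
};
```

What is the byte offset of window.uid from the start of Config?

Block: refcount at 0 (size 1, align 1) → ends 1; pad 3 to align 4 for state; state at 4 (size 4, align 4) → ends 8; start_time at 8 (size 8, align 8) → ends 16; prio at 16 (size 4, align 4) → ends 20; uid at 20 (size 1, align 1) → ends 21; tail pad 3 to reach multiple of 8; total 24 bytes, alignment 8
version at 0 (size 1, align 1) → ends 1
pad 7 to align 8 for seq
seq at 8 (size 72, align 8) → ends 80
flags at 80 (size 1, align 1) → ends 81
pad 7 to align 8 for port
port at 88 (size 8, align 8) → ends 96
payload_len at 96 (size 8, align 8) → ends 104
proto at 104 (size 1, align 1) → ends 105
pad 7 to align 8 for window
window at 112 (size 24, align 8) → ends 136
within Block: uid at 20
112 + 20 = 132

132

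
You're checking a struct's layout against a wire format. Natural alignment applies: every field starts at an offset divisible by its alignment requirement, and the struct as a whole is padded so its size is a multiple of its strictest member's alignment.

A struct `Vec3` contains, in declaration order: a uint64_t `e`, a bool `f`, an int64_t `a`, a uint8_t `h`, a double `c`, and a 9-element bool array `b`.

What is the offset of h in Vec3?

e at 0 (size 8, align 8) → ends 8
f at 8 (size 1, align 1) → ends 9
pad 7 to align 8 for a
a at 16 (size 8, align 8) → ends 24
h at 24 (size 1, align 1) → ends 25

24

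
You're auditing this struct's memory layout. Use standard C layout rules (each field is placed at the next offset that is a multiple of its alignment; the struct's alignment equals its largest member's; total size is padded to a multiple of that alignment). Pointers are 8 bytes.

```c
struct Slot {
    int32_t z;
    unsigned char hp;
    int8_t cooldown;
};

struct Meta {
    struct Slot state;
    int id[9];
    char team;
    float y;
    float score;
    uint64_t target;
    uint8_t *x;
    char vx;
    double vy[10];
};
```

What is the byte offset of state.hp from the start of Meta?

4

Slot: z at 0 (size 4, align 4) → ends 4; hp at 4 (size 1, align 1) → ends 5; cooldown at 5 (size 1, align 1) → ends 6; tail pad 2 to reach multiple of 4; total 8 bytes, alignment 4
state at 0 (size 8, align 4) → ends 8
within Slot: hp at 4
0 + 4 = 4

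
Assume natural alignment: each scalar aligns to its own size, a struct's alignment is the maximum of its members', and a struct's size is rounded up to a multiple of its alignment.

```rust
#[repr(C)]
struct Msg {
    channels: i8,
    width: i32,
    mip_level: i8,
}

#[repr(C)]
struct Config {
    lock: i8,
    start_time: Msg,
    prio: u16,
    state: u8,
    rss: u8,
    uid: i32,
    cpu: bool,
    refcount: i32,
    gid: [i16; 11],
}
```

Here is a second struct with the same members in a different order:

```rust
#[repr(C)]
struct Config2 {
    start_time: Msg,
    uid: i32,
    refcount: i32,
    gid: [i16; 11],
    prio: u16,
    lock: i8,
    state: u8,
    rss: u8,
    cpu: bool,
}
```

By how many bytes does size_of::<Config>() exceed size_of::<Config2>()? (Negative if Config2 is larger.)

8

Msg: 0..1  channels  (1B, 1-aligned); 1..4  -- padding (3B); 4..8  width  (4B, 4-aligned); 8..9  mip_level  (1B, 1-aligned); 9..12  -- tail padding (3B); sizeof = 12, alignof = 4
0..1  lock  (1B, 1-aligned)
1..4  -- padding (3B)
4..16  start_time  (12B, 4-aligned)
16..18  prio  (2B, 2-aligned)
18..19  state  (1B, 1-aligned)
19..20  rss  (1B, 1-aligned)
20..24  uid  (4B, 4-aligned)
24..25  cpu  (1B, 1-aligned)
25..28  -- padding (3B)
28..32  refcount  (4B, 4-aligned)
32..54  gid  (22B, 2-aligned)
54..56  -- tail padding (2B)
sizeof = 56, alignof = 4
— Config2 —
0..12  start_time  (12B, 4-aligned)
12..16  uid  (4B, 4-aligned)
16..20  refcount  (4B, 4-aligned)
20..42  gid  (22B, 2-aligned)
42..44  prio  (2B, 2-aligned)
44..45  lock  (1B, 1-aligned)
45..46  state  (1B, 1-aligned)
46..47  rss  (1B, 1-aligned)
47..48  cpu  (1B, 1-aligned)
sizeof = 48, alignof = 4
56 − 48 = 8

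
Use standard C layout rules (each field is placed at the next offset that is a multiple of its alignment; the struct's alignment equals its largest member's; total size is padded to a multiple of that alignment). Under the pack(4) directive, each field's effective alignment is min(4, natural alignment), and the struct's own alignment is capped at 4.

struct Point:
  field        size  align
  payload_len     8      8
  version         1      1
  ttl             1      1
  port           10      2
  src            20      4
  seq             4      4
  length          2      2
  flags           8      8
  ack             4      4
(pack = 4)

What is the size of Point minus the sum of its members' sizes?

0..8  payload_len  (8B, 4-aligned)
8..9  version  (1B, 1-aligned)
9..10  ttl  (1B, 1-aligned)
10..20  port  (10B, 2-aligned)
20..40  src  (20B, 4-aligned)
40..44  seq  (4B, 4-aligned)
44..46  length  (2B, 2-aligned)
46..48  -- padding (2B)
48..56  flags  (8B, 4-aligned)
56..60  ack  (4B, 4-aligned)
sizeof = 60, alignof = 4
data bytes 58, size 60 → padding 2

2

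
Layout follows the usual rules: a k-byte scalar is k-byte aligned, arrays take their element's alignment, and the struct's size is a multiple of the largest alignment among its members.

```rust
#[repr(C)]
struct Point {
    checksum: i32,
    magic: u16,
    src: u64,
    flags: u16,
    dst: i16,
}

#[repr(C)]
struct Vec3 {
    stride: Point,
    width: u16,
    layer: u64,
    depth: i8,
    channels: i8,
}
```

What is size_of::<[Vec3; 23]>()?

1104

Point: 0..4  checksum  (4B, 4-aligned); 4..6  magic  (2B, 2-aligned); 6..8  -- padding (2B); 8..16  src  (8B, 8-aligned); 16..18  flags  (2B, 2-aligned); 18..20  dst  (2B, 2-aligned); 20..24  -- tail padding (4B); sizeof = 24, alignof = 8
0..24  stride  (24B, 8-aligned)
24..26  width  (2B, 2-aligned)
26..32  -- padding (6B)
32..40  layer  (8B, 8-aligned)
40..41  depth  (1B, 1-aligned)
41..42  channels  (1B, 1-aligned)
42..48  -- tail padding (6B)
sizeof = 48, alignof = 8
array of 23: 23 × 48 = 1104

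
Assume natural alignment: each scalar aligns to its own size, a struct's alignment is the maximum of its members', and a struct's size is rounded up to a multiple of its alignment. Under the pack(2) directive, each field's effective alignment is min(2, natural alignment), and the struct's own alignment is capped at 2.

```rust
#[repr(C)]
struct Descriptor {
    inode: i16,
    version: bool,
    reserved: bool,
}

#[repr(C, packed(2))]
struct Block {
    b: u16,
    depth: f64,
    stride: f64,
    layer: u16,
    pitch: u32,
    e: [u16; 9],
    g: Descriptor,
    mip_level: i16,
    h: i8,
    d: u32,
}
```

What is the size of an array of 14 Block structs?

Descriptor: inode at 0 (size 2, align 2) → ends 2; version at 2 (size 1, align 1) → ends 3; reserved at 3 (size 1, align 1) → ends 4; total 4 bytes, alignment 2
b at 0 (size 2, align 2) → ends 2
depth at 2 (size 8, align 2) → ends 10
stride at 10 (size 8, align 2) → ends 18
layer at 18 (size 2, align 2) → ends 20
pitch at 20 (size 4, align 2) → ends 24
e at 24 (size 18, align 2) → ends 42
g at 42 (size 4, align 2) → ends 46
mip_level at 46 (size 2, align 2) → ends 48
h at 48 (size 1, align 1) → ends 49
pad 1 to align 2 for d
d at 50 (size 4, align 2) → ends 54
total 54 bytes, alignment 2
array of 14: 14 × 54 = 756

756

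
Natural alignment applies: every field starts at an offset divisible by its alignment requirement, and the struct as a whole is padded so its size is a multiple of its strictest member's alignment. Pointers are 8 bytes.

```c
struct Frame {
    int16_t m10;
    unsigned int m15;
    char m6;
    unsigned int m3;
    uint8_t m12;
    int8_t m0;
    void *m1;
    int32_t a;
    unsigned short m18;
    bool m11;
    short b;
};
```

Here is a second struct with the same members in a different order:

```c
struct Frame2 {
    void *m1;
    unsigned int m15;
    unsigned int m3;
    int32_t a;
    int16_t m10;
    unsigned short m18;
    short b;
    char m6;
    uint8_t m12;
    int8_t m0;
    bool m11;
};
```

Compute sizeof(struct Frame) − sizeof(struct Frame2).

m10 at 0 (size 2, align 2) → ends 2
pad 2 to align 4 for m15
m15 at 4 (size 4, align 4) → ends 8
m6 at 8 (size 1, align 1) → ends 9
pad 3 to align 4 for m3
m3 at 12 (size 4, align 4) → ends 16
m12 at 16 (size 1, align 1) → ends 17
m0 at 17 (size 1, align 1) → ends 18
pad 6 to align 8 for m1
m1 at 24 (size 8, align 8) → ends 32
a at 32 (size 4, align 4) → ends 36
m18 at 36 (size 2, align 2) → ends 38
m11 at 38 (size 1, align 1) → ends 39
pad 1 to align 2 for b
b at 40 (size 2, align 2) → ends 42
tail pad 6 to reach multiple of 8
total 48 bytes, alignment 8
— Frame2 —
m1 at 0 (size 8, align 8) → ends 8
m15 at 8 (size 4, align 4) → ends 12
m3 at 12 (size 4, align 4) → ends 16
a at 16 (size 4, align 4) → ends 20
m10 at 20 (size 2, align 2) → ends 22
m18 at 22 (size 2, align 2) → ends 24
b at 24 (size 2, align 2) → ends 26
m6 at 26 (size 1, align 1) → ends 27
m12 at 27 (size 1, align 1) → ends 28
m0 at 28 (size 1, align 1) → ends 29
m11 at 29 (size 1, align 1) → ends 30
tail pad 2 to reach multiple of 8
total 32 bytes, alignment 8
48 − 32 = 16

16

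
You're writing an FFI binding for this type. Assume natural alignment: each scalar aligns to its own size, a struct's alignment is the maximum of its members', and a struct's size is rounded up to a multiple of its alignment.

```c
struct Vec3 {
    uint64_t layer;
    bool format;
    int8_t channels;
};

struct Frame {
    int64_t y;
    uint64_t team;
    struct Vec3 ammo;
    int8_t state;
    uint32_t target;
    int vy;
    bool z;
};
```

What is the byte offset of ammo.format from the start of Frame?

24

Vec3: @0: layer [8B, align 8] → 8; @8: format [1B, align 1] → 9; @9: channels [1B, align 1] → 10; +6 tail pad (align 8); size 16, align 8
@0: y [8B, align 8] → 8
@8: team [8B, align 8] → 16
@16: ammo [16B, align 8] → 32
within Vec3: format at 8
16 + 8 = 24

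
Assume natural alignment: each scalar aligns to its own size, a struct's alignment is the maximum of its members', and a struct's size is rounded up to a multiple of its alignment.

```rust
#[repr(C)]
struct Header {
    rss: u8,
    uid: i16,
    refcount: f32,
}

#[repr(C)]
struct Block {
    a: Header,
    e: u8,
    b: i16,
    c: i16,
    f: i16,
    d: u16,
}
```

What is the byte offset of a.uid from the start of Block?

Header: rss at 0 (size 1, align 1) → ends 1; pad 1 to align 2 for uid; uid at 2 (size 2, align 2) → ends 4; refcount at 4 (size 4, align 4) → ends 8; total 8 bytes, alignment 4
a at 0 (size 8, align 4) → ends 8
within Header: uid at 2
0 + 2 = 2

2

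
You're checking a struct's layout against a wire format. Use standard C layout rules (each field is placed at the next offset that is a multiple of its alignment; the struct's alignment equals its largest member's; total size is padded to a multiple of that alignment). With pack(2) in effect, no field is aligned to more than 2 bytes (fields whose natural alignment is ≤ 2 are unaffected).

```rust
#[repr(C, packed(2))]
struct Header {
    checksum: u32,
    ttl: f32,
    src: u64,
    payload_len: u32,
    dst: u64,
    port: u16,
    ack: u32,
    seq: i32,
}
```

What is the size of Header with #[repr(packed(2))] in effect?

@0: checksum [4B, align 2] → 4
@4: ttl [4B, align 2] → 8
@8: src [8B, align 2] → 16
@16: payload_len [4B, align 2] → 20
@20: dst [8B, align 2] → 28
@28: port [2B, align 2] → 30
@30: ack [4B, align 2] → 34
@34: seq [4B, align 2] → 38
size 38, align 2

38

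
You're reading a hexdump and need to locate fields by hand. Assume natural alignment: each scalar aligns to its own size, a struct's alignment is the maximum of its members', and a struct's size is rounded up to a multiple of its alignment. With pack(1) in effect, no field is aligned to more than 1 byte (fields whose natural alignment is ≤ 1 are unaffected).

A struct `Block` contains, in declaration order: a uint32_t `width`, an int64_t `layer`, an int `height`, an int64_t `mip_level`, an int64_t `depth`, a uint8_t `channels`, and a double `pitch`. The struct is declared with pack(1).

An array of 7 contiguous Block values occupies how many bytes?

287

@0: width [4B, align 1] → 4
@4: layer [8B, align 1] → 12
@12: height [4B, align 1] → 16
@16: mip_level [8B, align 1] → 24
@24: depth [8B, align 1] → 32
@32: channels [1B, align 1] → 33
@33: pitch [8B, align 1] → 41
size 41, align 1
array of 7: 7 × 41 = 287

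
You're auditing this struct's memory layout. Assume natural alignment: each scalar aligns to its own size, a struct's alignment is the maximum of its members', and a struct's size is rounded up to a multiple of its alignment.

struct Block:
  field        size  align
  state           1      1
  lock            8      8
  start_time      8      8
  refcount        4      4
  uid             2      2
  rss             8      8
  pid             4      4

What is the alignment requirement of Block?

8

member alignments: state=1, lock=8, start_time=8, refcount=4, uid=2, rss=8, pid=4
max = 8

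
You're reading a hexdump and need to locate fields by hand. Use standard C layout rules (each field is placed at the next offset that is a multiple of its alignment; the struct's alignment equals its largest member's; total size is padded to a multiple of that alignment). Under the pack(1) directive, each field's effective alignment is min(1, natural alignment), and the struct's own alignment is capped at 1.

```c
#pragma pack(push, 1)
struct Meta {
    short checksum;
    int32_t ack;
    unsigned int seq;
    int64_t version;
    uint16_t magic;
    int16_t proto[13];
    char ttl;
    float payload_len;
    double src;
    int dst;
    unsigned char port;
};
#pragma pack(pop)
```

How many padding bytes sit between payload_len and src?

0

0..2  checksum  (2B, 1-aligned)
2..6  ack  (4B, 1-aligned)
6..10  seq  (4B, 1-aligned)
10..18  version  (8B, 1-aligned)
18..20  magic  (2B, 1-aligned)
20..46  proto  (26B, 1-aligned)
46..47  ttl  (1B, 1-aligned)
47..51  payload_len  (4B, 1-aligned)
51..59  src  (8B, 1-aligned)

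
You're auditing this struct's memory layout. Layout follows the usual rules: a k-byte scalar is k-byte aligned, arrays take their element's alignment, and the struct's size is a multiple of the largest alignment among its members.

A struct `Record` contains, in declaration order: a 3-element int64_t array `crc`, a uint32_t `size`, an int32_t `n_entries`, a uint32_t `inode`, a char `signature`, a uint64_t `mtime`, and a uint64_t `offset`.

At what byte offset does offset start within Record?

48

0..24  crc  (24B, 8-aligned)
24..28  size  (4B, 4-aligned)
28..32  n_entries  (4B, 4-aligned)
32..36  inode  (4B, 4-aligned)
36..37  signature  (1B, 1-aligned)
37..40  -- padding (3B)
40..48  mtime  (8B, 8-aligned)
48..56  offset  (8B, 8-aligned)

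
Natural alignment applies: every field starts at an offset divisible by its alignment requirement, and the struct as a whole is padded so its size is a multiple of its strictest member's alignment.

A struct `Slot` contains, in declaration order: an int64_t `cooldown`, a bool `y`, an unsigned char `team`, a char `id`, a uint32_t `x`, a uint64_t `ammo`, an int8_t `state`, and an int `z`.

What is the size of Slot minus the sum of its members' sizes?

4

@0: cooldown [8B, align 8] → 8
@8: y [1B, align 1] → 9
@9: team [1B, align 1] → 10
@10: id [1B, align 1] → 11
+1 pad (align 4)
@12: x [4B, align 4] → 16
@16: ammo [8B, align 8] → 24
@24: state [1B, align 1] → 25
+3 pad (align 4)
@28: z [4B, align 4] → 32
size 32, align 8
data bytes 28, size 32 → padding 4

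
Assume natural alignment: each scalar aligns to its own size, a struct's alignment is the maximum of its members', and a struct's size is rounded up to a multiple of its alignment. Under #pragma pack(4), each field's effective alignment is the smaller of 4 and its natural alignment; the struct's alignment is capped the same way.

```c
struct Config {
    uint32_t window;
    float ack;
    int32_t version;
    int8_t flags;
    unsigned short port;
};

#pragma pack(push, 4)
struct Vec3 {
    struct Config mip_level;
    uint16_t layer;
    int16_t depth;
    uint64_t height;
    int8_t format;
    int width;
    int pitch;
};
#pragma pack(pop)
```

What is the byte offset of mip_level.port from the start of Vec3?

Config: 0..4  window  (4B, 4-aligned); 4..8  ack  (4B, 4-aligned); 8..12  version  (4B, 4-aligned); 12..13  flags  (1B, 1-aligned); 13..14  -- padding (1B); 14..16  port  (2B, 2-aligned); sizeof = 16, alignof = 4
0..16  mip_level  (16B, 4-aligned)
within Config: port at 14
0 + 14 = 14

14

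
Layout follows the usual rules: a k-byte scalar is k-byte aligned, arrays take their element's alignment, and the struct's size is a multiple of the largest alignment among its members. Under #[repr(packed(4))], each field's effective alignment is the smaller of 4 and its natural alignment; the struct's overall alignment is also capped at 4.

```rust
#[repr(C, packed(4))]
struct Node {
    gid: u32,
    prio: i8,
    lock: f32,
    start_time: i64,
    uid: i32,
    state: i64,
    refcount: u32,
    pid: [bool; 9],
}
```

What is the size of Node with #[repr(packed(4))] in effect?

48

gid at 0 (size 4, align 4) → ends 4
prio at 4 (size 1, align 1) → ends 5
pad 3 to align 4 for lock
lock at 8 (size 4, align 4) → ends 12
start_time at 12 (size 8, align 4) → ends 20
uid at 20 (size 4, align 4) → ends 24
state at 24 (size 8, align 4) → ends 32
refcount at 32 (size 4, align 4) → ends 36
pid at 36 (size 9, align 1) → ends 45
tail pad 3 to reach multiple of 4
total 48 bytes, alignment 4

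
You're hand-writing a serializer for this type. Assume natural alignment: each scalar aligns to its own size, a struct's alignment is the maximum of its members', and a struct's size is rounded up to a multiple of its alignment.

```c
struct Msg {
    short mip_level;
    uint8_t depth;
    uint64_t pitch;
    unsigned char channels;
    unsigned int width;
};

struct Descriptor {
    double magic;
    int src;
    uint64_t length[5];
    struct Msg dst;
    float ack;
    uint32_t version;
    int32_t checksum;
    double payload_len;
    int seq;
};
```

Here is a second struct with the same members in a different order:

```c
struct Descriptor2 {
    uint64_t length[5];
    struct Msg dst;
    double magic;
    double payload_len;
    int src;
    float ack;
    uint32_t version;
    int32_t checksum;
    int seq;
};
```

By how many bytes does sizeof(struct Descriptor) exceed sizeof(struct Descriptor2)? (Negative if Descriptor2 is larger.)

8

Msg: mip_level at 0 (size 2, align 2) → ends 2; depth at 2 (size 1, align 1) → ends 3; pad 5 to align 8 for pitch; pitch at 8 (size 8, align 8) → ends 16; channels at 16 (size 1, align 1) → ends 17; pad 3 to align 4 for width; width at 20 (size 4, align 4) → ends 24; total 24 bytes, alignment 8
magic at 0 (size 8, align 8) → ends 8
src at 8 (size 4, align 4) → ends 12
pad 4 to align 8 for length
length at 16 (size 40, align 8) → ends 56
dst at 56 (size 24, align 8) → ends 80
ack at 80 (size 4, align 4) → ends 84
version at 84 (size 4, align 4) → ends 88
checksum at 88 (size 4, align 4) → ends 92
pad 4 to align 8 for payload_len
payload_len at 96 (size 8, align 8) → ends 104
seq at 104 (size 4, align 4) → ends 108
tail pad 4 to reach multiple of 8
total 112 bytes, alignment 8
— Descriptor2 —
length at 0 (size 40, align 8) → ends 40
dst at 40 (size 24, align 8) → ends 64
magic at 64 (size 8, align 8) → ends 72
payload_len at 72 (size 8, align 8) → ends 80
src at 80 (size 4, align 4) → ends 84
ack at 84 (size 4, align 4) → ends 88
version at 88 (size 4, align 4) → ends 92
checksum at 92 (size 4, align 4) → ends 96
seq at 96 (size 4, align 4) → ends 100
tail pad 4 to reach multiple of 8
total 104 bytes, alignment 8
112 − 104 = 8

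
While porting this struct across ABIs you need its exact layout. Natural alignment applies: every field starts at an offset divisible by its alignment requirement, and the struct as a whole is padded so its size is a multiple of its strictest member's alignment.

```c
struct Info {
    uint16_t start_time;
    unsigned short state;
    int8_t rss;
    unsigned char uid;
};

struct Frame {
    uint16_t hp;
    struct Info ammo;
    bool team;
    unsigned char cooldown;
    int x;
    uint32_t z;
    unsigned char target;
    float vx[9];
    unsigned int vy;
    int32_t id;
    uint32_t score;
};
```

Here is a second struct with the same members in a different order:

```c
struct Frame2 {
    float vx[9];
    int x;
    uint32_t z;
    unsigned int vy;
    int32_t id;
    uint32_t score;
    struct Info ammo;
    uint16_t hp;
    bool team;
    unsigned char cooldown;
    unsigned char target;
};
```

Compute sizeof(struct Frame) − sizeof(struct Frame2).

4

Info: start_time at 0 (size 2, align 2) → ends 2; state at 2 (size 2, align 2) → ends 4; rss at 4 (size 1, align 1) → ends 5; uid at 5 (size 1, align 1) → ends 6; total 6 bytes, alignment 2
hp at 0 (size 2, align 2) → ends 2
ammo at 2 (size 6, align 2) → ends 8
team at 8 (size 1, align 1) → ends 9
cooldown at 9 (size 1, align 1) → ends 10
pad 2 to align 4 for x
x at 12 (size 4, align 4) → ends 16
z at 16 (size 4, align 4) → ends 20
target at 20 (size 1, align 1) → ends 21
pad 3 to align 4 for vx
vx at 24 (size 36, align 4) → ends 60
vy at 60 (size 4, align 4) → ends 64
id at 64 (size 4, align 4) → ends 68
score at 68 (size 4, align 4) → ends 72
total 72 bytes, alignment 4
— Frame2 —
vx at 0 (size 36, align 4) → ends 36
x at 36 (size 4, align 4) → ends 40
z at 40 (size 4, align 4) → ends 44
vy at 44 (size 4, align 4) → ends 48
id at 48 (size 4, align 4) → ends 52
score at 52 (size 4, align 4) → ends 56
ammo at 56 (size 6, align 2) → ends 62
hp at 62 (size 2, align 2) → ends 64
team at 64 (size 1, align 1) → ends 65
cooldown at 65 (size 1, align 1) → ends 66
target at 66 (size 1, align 1) → ends 67
tail pad 1 to reach multiple of 4
total 68 bytes, alignment 4
72 − 68 = 4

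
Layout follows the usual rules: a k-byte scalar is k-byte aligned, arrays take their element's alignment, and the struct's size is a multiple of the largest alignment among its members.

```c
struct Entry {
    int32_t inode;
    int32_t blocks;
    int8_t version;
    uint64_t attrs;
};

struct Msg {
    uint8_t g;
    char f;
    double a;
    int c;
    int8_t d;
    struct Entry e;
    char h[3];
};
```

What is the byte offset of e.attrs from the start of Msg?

Entry: 0..4  inode  (4B, 4-aligned); 4..8  blocks  (4B, 4-aligned); 8..9  version  (1B, 1-aligned); 9..16  -- padding (7B); 16..24  attrs  (8B, 8-aligned); sizeof = 24, alignof = 8
0..1  g  (1B, 1-aligned)
1..2  f  (1B, 1-aligned)
2..8  -- padding (6B)
8..16  a  (8B, 8-aligned)
16..20  c  (4B, 4-aligned)
20..21  d  (1B, 1-aligned)
21..24  -- padding (3B)
24..48  e  (24B, 8-aligned)
within Entry: attrs at 16
24 + 16 = 40

40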